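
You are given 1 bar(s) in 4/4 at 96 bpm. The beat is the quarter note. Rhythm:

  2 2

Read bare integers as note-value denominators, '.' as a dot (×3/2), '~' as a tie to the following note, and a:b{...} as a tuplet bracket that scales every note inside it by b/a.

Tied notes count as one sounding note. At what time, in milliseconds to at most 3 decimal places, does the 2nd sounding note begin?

note 2 onset = 2b = 1250.0ms

1. 0.0ms @ 0 + 1250.0ms (2)
2. 1250.0ms @ 2 + 1250.0ms (2)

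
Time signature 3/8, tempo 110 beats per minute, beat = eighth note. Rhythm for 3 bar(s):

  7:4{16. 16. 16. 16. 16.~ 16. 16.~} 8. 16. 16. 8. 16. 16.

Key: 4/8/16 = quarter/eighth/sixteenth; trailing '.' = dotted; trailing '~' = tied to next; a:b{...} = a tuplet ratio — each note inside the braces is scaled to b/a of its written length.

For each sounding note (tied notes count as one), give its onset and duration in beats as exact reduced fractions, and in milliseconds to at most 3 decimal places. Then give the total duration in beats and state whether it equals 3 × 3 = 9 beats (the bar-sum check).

1) 0.0ms=0b +233.766ms=3/7b
2) 233.766ms=3/7b +233.766ms=3/7b
3) 467.532ms=6/7b +233.766ms=3/7b
4) 701.299ms=9/7b +233.766ms=3/7b
5) 935.065ms=12/7b +467.532ms=6/7b
6) 1402.597ms=18/7b +1051.948ms=27/14b
7) 2454.545ms=9/2b +409.091ms=3/4b
8) 2863.636ms=21/4b +409.091ms=3/4b
9) 3272.727ms=6b +818.182ms=3/2b
10) 4090.909ms=15/2b +409.091ms=3/4b
11) 4500.0ms=33/4b +409.091ms=3/4b
Σ=9b of 9 (110bpm 3/8) — PASS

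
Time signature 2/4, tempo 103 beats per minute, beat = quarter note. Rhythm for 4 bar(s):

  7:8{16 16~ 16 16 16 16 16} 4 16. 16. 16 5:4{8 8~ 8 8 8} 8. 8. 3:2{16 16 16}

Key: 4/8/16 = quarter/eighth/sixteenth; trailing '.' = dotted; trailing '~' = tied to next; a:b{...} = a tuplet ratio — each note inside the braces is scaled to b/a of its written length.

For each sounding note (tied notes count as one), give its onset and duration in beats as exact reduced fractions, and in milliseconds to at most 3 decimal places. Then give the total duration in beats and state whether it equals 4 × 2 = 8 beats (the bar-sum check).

1) 0.0ms=0b +166.436ms=2/7b
2) 166.436ms=2/7b +332.871ms=4/7b
3) 499.307ms=6/7b +166.436ms=2/7b
4) 665.742ms=8/7b +166.436ms=2/7b
5) 832.178ms=10/7b +166.436ms=2/7b
6) 998.613ms=12/7b +166.436ms=2/7b
7) 1165.049ms=2b +582.524ms=1b
8) 1747.573ms=3b +218.447ms=3/8b
9) 1966.019ms=27/8b +218.447ms=3/8b
10) 2184.466ms=15/4b +145.631ms=1/4b
11) 2330.097ms=4b +233.01ms=2/5b
12) 2563.107ms=22/5b +466.019ms=4/5b
13) 3029.126ms=26/5b +233.01ms=2/5b
14) 3262.136ms=28/5b +233.01ms=2/5b
15) 3495.146ms=6b +436.893ms=3/4b
16) 3932.039ms=27/4b +436.893ms=3/4b
17) 4368.932ms=15/2b +97.087ms=1/6b
18) 4466.019ms=23/3b +97.087ms=1/6b
19) 4563.107ms=47/6b +97.087ms=1/6b
Σ=8b of 8 (103bpm 2/4) — PASS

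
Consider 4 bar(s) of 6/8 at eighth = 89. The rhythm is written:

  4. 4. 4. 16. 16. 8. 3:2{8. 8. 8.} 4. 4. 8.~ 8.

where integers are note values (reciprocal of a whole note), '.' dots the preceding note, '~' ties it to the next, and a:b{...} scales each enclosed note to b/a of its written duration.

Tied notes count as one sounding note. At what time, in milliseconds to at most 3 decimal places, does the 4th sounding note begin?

1. 0.0ms @ 0 + 2022.472ms (3)
2. 2022.472ms @ 3 + 2022.472ms (3)
3. 4044.944ms @ 6 + 2022.472ms (3)
4. 6067.416ms @ 9 + 505.618ms (3/4)
5. 6573.034ms @ 39/4 + 505.618ms (3/4)
6. 7078.652ms @ 21/2 + 1011.236ms (3/2)
7. 8089.888ms @ 12 + 674.157ms (1)
8. 8764.045ms @ 13 + 674.157ms (1)
9. 9438.202ms @ 14 + 674.157ms (1)
10. 10112.36ms @ 15 + 2022.472ms (3)
11. 12134.831ms @ 18 + 2022.472ms (3)
12. 14157.303ms @ 21 + 2022.472ms (3)

note 4 onset = 9b = 6067.416ms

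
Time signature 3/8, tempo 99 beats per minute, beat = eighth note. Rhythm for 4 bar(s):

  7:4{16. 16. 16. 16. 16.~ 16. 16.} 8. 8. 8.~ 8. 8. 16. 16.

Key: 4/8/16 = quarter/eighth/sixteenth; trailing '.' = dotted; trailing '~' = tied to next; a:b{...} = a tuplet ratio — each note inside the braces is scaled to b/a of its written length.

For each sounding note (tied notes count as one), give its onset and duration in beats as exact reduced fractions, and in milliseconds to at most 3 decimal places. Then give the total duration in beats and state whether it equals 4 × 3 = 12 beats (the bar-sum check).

1) 0.0ms=0b +259.74ms=3/7b
2) 259.74ms=3/7b +259.74ms=3/7b
3) 519.481ms=6/7b +259.74ms=3/7b
4) 779.221ms=9/7b +259.74ms=3/7b
5) 1038.961ms=12/7b +519.481ms=6/7b
6) 1558.442ms=18/7b +259.74ms=3/7b
7) 1818.182ms=3b +909.091ms=3/2b
8) 2727.273ms=9/2b +909.091ms=3/2b
9) 3636.364ms=6b +1818.182ms=3b
10) 5454.545ms=9b +909.091ms=3/2b
11) 6363.636ms=21/2b +454.545ms=3/4b
12) 6818.182ms=45/4b +454.545ms=3/4b
Σ=12b of 12 (99bpm 3/8) — PASS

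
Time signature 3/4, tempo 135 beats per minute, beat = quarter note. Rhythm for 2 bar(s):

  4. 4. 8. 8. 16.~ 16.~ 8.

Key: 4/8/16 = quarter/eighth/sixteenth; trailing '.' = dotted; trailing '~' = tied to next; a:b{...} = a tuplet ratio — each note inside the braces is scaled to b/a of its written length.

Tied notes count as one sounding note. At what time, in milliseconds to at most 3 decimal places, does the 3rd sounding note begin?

1. 0.0ms @ 0 + 666.667ms (3/2)
2. 666.667ms @ 3/2 + 666.667ms (3/2)
3. 1333.333ms @ 3 + 333.333ms (3/4)
4. 1666.667ms @ 15/4 + 333.333ms (3/4)
5. 2000.0ms @ 9/2 + 666.667ms (3/2)

note 3 onset = 3b = 1333.333ms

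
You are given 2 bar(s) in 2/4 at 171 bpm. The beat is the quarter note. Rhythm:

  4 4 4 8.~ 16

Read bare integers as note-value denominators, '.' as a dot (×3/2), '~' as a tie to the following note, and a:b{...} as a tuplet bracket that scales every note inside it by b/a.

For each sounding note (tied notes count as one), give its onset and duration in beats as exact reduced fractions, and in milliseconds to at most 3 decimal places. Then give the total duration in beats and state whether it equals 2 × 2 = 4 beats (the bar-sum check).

1) 0.0ms=0b +350.877ms=1b
2) 350.877ms=1b +350.877ms=1b
3) 701.754ms=2b +350.877ms=1b
4) 1052.632ms=3b +350.877ms=1b
Σ=4b of 4 (171bpm 2/4) — PASS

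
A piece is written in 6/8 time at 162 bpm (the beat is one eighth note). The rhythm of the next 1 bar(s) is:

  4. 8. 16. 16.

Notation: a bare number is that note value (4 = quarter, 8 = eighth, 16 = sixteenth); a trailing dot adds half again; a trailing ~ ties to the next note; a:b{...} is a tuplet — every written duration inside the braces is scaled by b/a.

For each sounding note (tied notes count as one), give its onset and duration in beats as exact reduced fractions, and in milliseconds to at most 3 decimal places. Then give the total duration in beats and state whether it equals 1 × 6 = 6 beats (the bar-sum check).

1) 0.0ms=0b +1111.111ms=3b
2) 1111.111ms=3b +555.556ms=3/2b
3) 1666.667ms=9/2b +277.778ms=3/4b
4) 1944.444ms=21/4b +277.778ms=3/4b
Σ=6b of 6 (162bpm 6/8) — PASS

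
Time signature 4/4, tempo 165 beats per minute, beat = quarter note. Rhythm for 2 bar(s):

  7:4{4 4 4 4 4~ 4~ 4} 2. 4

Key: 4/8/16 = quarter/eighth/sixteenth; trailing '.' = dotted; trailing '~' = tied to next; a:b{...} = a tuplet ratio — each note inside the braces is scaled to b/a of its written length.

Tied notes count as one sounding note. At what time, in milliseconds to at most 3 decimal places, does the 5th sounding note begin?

1. 0.0ms @ 0 + 207.792ms (4/7)
2. 207.792ms @ 4/7 + 207.792ms (4/7)
3. 415.584ms @ 8/7 + 207.792ms (4/7)
4. 623.377ms @ 12/7 + 207.792ms (4/7)
5. 831.169ms @ 16/7 + 623.377ms (12/7)
6. 1454.545ms @ 4 + 1090.909ms (3)
7. 2545.455ms @ 7 + 363.636ms (1)

note 5 onset = 16/7b = 831.169ms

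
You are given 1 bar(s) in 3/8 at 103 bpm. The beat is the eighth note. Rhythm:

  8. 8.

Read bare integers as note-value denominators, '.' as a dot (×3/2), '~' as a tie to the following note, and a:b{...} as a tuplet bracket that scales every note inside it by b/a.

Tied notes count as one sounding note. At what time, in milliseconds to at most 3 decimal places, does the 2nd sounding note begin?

1. 0.0ms @ 0 + 873.786ms (3/2)
2. 873.786ms @ 3/2 + 873.786ms (3/2)

note 2 onset = 3/2b = 873.786ms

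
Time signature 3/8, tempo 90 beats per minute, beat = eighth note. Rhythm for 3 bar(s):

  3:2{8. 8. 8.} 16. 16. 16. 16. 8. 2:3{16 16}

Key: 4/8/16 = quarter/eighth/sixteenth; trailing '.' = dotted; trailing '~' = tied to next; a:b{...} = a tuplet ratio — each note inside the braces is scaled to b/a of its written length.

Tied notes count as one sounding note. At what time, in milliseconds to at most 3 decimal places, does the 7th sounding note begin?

note 7 onset = 21/4b = 3500.0ms

1. 0.0ms @ 0 + 666.667ms (1)
2. 666.667ms @ 1 + 666.667ms (1)
3. 1333.333ms @ 2 + 666.667ms (1)
4. 2000.0ms @ 3 + 500.0ms (3/4)
5. 2500.0ms @ 15/4 + 500.0ms (3/4)
6. 3000.0ms @ 9/2 + 500.0ms (3/4)
7. 3500.0ms @ 21/4 + 500.0ms (3/4)
8. 4000.0ms @ 6 + 1000.0ms (3/2)
9. 5000.0ms @ 15/2 + 500.0ms (3/4)
10. 5500.0ms @ 33/4 + 500.0ms (3/4)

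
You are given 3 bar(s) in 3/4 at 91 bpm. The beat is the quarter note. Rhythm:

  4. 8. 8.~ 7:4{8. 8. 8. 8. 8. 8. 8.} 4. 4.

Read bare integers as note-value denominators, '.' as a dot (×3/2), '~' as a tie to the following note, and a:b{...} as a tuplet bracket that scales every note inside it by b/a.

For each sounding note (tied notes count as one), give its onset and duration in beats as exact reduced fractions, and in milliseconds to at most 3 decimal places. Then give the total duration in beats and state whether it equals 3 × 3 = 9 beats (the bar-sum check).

1) 0.0ms=0b +989.011ms=3/2b
2) 989.011ms=3/2b +494.505ms=3/4b
3) 1483.516ms=9/4b +777.08ms=33/28b
4) 2260.597ms=24/7b +282.575ms=3/7b
5) 2543.171ms=27/7b +282.575ms=3/7b
6) 2825.746ms=30/7b +282.575ms=3/7b
7) 3108.32ms=33/7b +282.575ms=3/7b
8) 3390.895ms=36/7b +282.575ms=3/7b
9) 3673.469ms=39/7b +282.575ms=3/7b
10) 3956.044ms=6b +989.011ms=3/2b
11) 4945.055ms=15/2b +989.011ms=3/2b
Σ=9b of 9 (91bpm 3/4) — PASS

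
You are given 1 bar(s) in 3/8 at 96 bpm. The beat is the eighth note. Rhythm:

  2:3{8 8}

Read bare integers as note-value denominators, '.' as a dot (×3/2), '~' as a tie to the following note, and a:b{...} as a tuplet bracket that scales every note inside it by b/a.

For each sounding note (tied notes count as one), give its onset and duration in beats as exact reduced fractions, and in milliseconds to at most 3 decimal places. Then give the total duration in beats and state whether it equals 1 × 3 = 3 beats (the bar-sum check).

1) 0.0ms=0b +937.5ms=3/2b
2) 937.5ms=3/2b +937.5ms=3/2b
Σ=3b of 3 (96bpm 3/8) — PASS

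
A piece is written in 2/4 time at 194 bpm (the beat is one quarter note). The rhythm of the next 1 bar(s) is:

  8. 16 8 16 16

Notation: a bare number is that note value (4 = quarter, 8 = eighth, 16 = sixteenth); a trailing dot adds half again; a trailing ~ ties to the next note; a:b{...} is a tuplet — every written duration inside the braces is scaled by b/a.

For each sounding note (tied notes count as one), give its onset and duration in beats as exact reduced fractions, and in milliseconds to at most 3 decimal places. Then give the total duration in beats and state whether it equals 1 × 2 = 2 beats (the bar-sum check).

1) 0.0ms=0b +231.959ms=3/4b
2) 231.959ms=3/4b +77.32ms=1/4b
3) 309.278ms=1b +154.639ms=1/2b
4) 463.918ms=3/2b +77.32ms=1/4b
5) 541.237ms=7/4b +77.32ms=1/4b
Σ=2b of 2 (194bpm 2/4) — PASS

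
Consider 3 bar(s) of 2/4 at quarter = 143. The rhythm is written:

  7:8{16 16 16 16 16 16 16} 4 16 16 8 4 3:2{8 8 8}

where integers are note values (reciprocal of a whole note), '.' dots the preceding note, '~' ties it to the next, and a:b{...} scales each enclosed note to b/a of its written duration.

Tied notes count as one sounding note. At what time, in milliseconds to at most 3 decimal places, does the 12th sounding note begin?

note 12 onset = 4b = 1678.322ms

1. 0.0ms @ 0 + 119.88ms (2/7)
2. 119.88ms @ 2/7 + 119.88ms (2/7)
3. 239.76ms @ 4/7 + 119.88ms (2/7)
4. 359.64ms @ 6/7 + 119.88ms (2/7)
5. 479.52ms @ 8/7 + 119.88ms (2/7)
6. 599.401ms @ 10/7 + 119.88ms (2/7)
7. 719.281ms @ 12/7 + 119.88ms (2/7)
8. 839.161ms @ 2 + 419.58ms (1)
9. 1258.741ms @ 3 + 104.895ms (1/4)
10. 1363.636ms @ 13/4 + 104.895ms (1/4)
11. 1468.531ms @ 7/2 + 209.79ms (1/2)
12. 1678.322ms @ 4 + 419.58ms (1)
13. 2097.902ms @ 5 + 139.86ms (1/3)
14. 2237.762ms @ 16/3 + 139.86ms (1/3)
15. 2377.622ms @ 17/3 + 139.86ms (1/3)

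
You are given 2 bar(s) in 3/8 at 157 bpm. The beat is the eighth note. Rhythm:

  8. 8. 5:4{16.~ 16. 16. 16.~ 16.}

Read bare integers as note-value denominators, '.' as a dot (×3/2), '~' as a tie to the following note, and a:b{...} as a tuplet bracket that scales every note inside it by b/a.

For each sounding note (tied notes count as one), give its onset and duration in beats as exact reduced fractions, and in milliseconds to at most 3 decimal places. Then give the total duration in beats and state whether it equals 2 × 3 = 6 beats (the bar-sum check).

1) 0.0ms=0b +573.248ms=3/2b
2) 573.248ms=3/2b +573.248ms=3/2b
3) 1146.497ms=3b +458.599ms=6/5b
4) 1605.096ms=21/5b +229.299ms=3/5b
5) 1834.395ms=24/5b +458.599ms=6/5b
Σ=6b of 6 (157bpm 3/8) — PASS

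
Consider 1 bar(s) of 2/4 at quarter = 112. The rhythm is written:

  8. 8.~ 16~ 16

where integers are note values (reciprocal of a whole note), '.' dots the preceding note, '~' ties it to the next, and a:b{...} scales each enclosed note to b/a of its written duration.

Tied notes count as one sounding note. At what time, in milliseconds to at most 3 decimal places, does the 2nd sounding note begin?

1. 0.0ms @ 0 + 401.786ms (3/4)
2. 401.786ms @ 3/4 + 669.643ms (5/4)

note 2 onset = 3/4b = 401.786ms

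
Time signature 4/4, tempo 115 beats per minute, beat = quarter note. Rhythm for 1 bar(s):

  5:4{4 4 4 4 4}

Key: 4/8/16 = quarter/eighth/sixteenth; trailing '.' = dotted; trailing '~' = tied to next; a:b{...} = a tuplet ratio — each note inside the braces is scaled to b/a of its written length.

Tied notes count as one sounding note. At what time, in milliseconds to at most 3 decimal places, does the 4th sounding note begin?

note 4 onset = 12/5b = 1252.174ms

1. 0.0ms @ 0 + 417.391ms (4/5)
2. 417.391ms @ 4/5 + 417.391ms (4/5)
3. 834.783ms @ 8/5 + 417.391ms (4/5)
4. 1252.174ms @ 12/5 + 417.391ms (4/5)
5. 1669.565ms @ 16/5 + 417.391ms (4/5)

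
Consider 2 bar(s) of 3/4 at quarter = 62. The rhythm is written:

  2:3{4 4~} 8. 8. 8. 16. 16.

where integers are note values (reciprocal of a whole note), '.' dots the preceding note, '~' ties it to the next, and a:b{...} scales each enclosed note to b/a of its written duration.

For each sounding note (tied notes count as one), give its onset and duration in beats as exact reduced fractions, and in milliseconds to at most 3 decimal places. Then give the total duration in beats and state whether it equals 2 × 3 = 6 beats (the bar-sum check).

1) 0.0ms=0b +1451.613ms=3/2b
2) 1451.613ms=3/2b +2177.419ms=9/4b
3) 3629.032ms=15/4b +725.806ms=3/4b
4) 4354.839ms=9/2b +725.806ms=3/4b
5) 5080.645ms=21/4b +362.903ms=3/8b
6) 5443.548ms=45/8b +362.903ms=3/8b
Σ=6b of 6 (62bpm 3/4) — PASS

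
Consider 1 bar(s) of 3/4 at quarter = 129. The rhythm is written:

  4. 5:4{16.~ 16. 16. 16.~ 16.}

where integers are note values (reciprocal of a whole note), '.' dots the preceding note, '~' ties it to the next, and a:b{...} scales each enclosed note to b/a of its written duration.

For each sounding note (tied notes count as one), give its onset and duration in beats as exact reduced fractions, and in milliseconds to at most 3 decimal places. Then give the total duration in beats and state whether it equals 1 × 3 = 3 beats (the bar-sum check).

1) 0.0ms=0b +697.674ms=3/2b
2) 697.674ms=3/2b +279.07ms=3/5b
3) 976.744ms=21/10b +139.535ms=3/10b
4) 1116.279ms=12/5b +279.07ms=3/5b
Σ=3b of 3 (129bpm 3/4) — PASS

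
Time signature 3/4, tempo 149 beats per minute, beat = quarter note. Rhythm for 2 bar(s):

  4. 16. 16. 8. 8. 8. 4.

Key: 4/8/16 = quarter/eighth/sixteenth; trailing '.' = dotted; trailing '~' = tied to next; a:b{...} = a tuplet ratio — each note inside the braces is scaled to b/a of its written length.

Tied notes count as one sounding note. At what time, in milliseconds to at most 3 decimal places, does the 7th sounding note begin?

note 7 onset = 9/2b = 1812.081ms

1. 0.0ms @ 0 + 604.027ms (3/2)
2. 604.027ms @ 3/2 + 151.007ms (3/8)
3. 755.034ms @ 15/8 + 151.007ms (3/8)
4. 906.04ms @ 9/4 + 302.013ms (3/4)
5. 1208.054ms @ 3 + 302.013ms (3/4)
6. 1510.067ms @ 15/4 + 302.013ms (3/4)
7. 1812.081ms @ 9/2 + 604.027ms (3/2)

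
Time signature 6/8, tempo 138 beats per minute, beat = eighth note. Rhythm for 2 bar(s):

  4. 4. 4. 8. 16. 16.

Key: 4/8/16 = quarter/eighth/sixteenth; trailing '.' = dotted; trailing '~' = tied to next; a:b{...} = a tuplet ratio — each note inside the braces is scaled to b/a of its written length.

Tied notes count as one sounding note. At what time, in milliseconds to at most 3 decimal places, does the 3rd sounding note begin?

note 3 onset = 6b = 2608.696ms

1. 0.0ms @ 0 + 1304.348ms (3)
2. 1304.348ms @ 3 + 1304.348ms (3)
3. 2608.696ms @ 6 + 1304.348ms (3)
4. 3913.043ms @ 9 + 652.174ms (3/2)
5. 4565.217ms @ 21/2 + 326.087ms (3/4)
6. 4891.304ms @ 45/4 + 326.087ms (3/4)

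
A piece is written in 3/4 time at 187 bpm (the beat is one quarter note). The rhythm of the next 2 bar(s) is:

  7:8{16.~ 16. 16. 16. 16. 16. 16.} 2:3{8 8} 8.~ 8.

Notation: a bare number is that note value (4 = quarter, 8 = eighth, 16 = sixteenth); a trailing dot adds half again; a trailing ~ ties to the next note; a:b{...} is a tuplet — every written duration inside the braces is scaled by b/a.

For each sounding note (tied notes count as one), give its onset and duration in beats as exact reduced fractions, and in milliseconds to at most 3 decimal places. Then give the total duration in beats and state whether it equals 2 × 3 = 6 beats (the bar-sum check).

1) 0.0ms=0b +275.019ms=6/7b
2) 275.019ms=6/7b +137.51ms=3/7b
3) 412.529ms=9/7b +137.51ms=3/7b
4) 550.038ms=12/7b +137.51ms=3/7b
5) 687.548ms=15/7b +137.51ms=3/7b
6) 825.057ms=18/7b +137.51ms=3/7b
7) 962.567ms=3b +240.642ms=3/4b
8) 1203.209ms=15/4b +240.642ms=3/4b
9) 1443.85ms=9/2b +481.283ms=3/2b
Σ=6b of 6 (187bpm 3/4) — PASS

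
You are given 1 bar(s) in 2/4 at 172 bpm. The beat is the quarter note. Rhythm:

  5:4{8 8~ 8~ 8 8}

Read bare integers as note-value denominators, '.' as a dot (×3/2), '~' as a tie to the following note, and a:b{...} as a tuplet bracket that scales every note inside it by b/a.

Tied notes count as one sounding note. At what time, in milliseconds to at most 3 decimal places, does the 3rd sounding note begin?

note 3 onset = 8/5b = 558.14ms

1. 0.0ms @ 0 + 139.535ms (2/5)
2. 139.535ms @ 2/5 + 418.605ms (6/5)
3. 558.14ms @ 8/5 + 139.535ms (2/5)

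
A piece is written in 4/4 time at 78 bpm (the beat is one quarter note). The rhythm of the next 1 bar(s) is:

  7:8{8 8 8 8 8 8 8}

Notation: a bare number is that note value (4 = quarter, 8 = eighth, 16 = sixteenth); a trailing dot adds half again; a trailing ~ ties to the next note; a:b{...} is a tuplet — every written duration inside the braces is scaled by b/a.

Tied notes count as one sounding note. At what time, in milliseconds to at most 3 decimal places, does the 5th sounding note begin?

1. 0.0ms @ 0 + 439.56ms (4/7)
2. 439.56ms @ 4/7 + 439.56ms (4/7)
3. 879.121ms @ 8/7 + 439.56ms (4/7)
4. 1318.681ms @ 12/7 + 439.56ms (4/7)
5. 1758.242ms @ 16/7 + 439.56ms (4/7)
6. 2197.802ms @ 20/7 + 439.56ms (4/7)
7. 2637.363ms @ 24/7 + 439.56ms (4/7)

note 5 onset = 16/7b = 1758.242ms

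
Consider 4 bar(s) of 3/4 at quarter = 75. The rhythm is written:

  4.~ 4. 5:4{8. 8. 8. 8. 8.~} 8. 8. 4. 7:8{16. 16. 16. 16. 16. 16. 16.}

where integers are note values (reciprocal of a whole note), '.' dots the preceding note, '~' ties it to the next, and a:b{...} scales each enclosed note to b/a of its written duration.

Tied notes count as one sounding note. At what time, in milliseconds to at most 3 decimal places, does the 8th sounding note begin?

1. 0.0ms @ 0 + 2400.0ms (3)
2. 2400.0ms @ 3 + 480.0ms (3/5)
3. 2880.0ms @ 18/5 + 480.0ms (3/5)
4. 3360.0ms @ 21/5 + 480.0ms (3/5)
5. 3840.0ms @ 24/5 + 480.0ms (3/5)
6. 4320.0ms @ 27/5 + 1080.0ms (27/20)
7. 5400.0ms @ 27/4 + 600.0ms (3/4)
8. 6000.0ms @ 15/2 + 1200.0ms (3/2)
9. 7200.0ms @ 9 + 342.857ms (3/7)
10. 7542.857ms @ 66/7 + 342.857ms (3/7)
11. 7885.714ms @ 69/7 + 342.857ms (3/7)
12. 8228.571ms @ 72/7 + 342.857ms (3/7)
13. 8571.429ms @ 75/7 + 342.857ms (3/7)
14. 8914.286ms @ 78/7 + 342.857ms (3/7)
15. 9257.143ms @ 81/7 + 342.857ms (3/7)

note 8 onset = 15/2b = 6000.0ms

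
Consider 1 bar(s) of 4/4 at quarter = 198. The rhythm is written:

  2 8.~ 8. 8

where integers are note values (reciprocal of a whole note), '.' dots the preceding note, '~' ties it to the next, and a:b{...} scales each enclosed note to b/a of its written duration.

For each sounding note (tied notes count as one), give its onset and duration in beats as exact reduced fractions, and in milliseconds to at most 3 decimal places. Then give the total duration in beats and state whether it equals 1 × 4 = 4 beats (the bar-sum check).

1) 0.0ms=0b +606.061ms=2b
2) 606.061ms=2b +454.545ms=3/2b
3) 1060.606ms=7/2b +151.515ms=1/2b
Σ=4b of 4 (198bpm 4/4) — PASS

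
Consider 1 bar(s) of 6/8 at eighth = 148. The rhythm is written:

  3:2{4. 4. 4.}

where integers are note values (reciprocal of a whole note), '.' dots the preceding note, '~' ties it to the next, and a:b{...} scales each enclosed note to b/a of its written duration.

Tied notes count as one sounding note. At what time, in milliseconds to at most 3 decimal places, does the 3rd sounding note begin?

note 3 onset = 4b = 1621.622ms

1. 0.0ms @ 0 + 810.811ms (2)
2. 810.811ms @ 2 + 810.811ms (2)
3. 1621.622ms @ 4 + 810.811ms (2)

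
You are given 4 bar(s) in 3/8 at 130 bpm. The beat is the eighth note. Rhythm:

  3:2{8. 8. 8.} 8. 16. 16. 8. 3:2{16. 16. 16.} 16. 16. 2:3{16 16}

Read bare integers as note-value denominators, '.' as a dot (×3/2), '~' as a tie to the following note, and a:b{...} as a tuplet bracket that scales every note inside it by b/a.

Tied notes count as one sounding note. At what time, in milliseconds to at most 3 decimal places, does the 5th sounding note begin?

note 5 onset = 9/2b = 2076.923ms

1. 0.0ms @ 0 + 461.538ms (1)
2. 461.538ms @ 1 + 461.538ms (1)
3. 923.077ms @ 2 + 461.538ms (1)
4. 1384.615ms @ 3 + 692.308ms (3/2)
5. 2076.923ms @ 9/2 + 346.154ms (3/4)
6. 2423.077ms @ 21/4 + 346.154ms (3/4)
7. 2769.231ms @ 6 + 692.308ms (3/2)
8. 3461.538ms @ 15/2 + 230.769ms (1/2)
9. 3692.308ms @ 8 + 230.769ms (1/2)
10. 3923.077ms @ 17/2 + 230.769ms (1/2)
11. 4153.846ms @ 9 + 346.154ms (3/4)
12. 4500.0ms @ 39/4 + 346.154ms (3/4)
13. 4846.154ms @ 21/2 + 346.154ms (3/4)
14. 5192.308ms @ 45/4 + 346.154ms (3/4)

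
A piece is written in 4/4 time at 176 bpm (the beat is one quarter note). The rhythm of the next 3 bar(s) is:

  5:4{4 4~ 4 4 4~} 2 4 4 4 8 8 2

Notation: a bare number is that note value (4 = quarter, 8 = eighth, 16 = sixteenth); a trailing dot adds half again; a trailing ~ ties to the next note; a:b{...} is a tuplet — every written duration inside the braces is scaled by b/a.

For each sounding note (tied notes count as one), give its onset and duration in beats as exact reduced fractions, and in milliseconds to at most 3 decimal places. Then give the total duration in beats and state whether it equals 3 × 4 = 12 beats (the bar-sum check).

1) 0.0ms=0b +272.727ms=4/5b
2) 272.727ms=4/5b +545.455ms=8/5b
3) 818.182ms=12/5b +272.727ms=4/5b
4) 1090.909ms=16/5b +954.545ms=14/5b
5) 2045.455ms=6b +340.909ms=1b
6) 2386.364ms=7b +340.909ms=1b
7) 2727.273ms=8b +340.909ms=1b
8) 3068.182ms=9b +170.455ms=1/2b
9) 3238.636ms=19/2b +170.455ms=1/2b
10) 3409.091ms=10b +681.818ms=2b
Σ=12b of 12 (176bpm 4/4) — PASS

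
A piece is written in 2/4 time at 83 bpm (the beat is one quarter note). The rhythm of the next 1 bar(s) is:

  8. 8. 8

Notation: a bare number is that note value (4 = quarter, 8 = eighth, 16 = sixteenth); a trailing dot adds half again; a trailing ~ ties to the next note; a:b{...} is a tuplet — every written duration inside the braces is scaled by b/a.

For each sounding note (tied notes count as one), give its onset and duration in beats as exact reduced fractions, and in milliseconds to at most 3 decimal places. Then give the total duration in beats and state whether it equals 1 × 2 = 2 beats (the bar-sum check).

1) 0.0ms=0b +542.169ms=3/4b
2) 542.169ms=3/4b +542.169ms=3/4b
3) 1084.337ms=3/2b +361.446ms=1/2b
Σ=2b of 2 (83bpm 2/4) — PASS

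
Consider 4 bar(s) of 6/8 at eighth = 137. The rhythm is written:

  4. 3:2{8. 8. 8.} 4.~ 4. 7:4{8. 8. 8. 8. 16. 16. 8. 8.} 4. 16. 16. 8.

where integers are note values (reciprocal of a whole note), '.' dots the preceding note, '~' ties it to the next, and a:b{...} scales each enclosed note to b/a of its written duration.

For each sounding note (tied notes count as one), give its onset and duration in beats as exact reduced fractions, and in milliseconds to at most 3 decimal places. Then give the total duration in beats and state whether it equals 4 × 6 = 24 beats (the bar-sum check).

1) 0.0ms=0b +1313.869ms=3b
2) 1313.869ms=3b +437.956ms=1b
3) 1751.825ms=4b +437.956ms=1b
4) 2189.781ms=5b +437.956ms=1b
5) 2627.737ms=6b +2627.737ms=6b
6) 5255.474ms=12b +375.391ms=6/7b
7) 5630.865ms=90/7b +375.391ms=6/7b
8) 6006.257ms=96/7b +375.391ms=6/7b
9) 6381.648ms=102/7b +375.391ms=6/7b
10) 6757.039ms=108/7b +187.696ms=3/7b
11) 6944.734ms=111/7b +187.696ms=3/7b
12) 7132.43ms=114/7b +375.391ms=6/7b
13) 7507.821ms=120/7b +375.391ms=6/7b
14) 7883.212ms=18b +1313.869ms=3b
15) 9197.08ms=21b +328.467ms=3/4b
16) 9525.547ms=87/4b +328.467ms=3/4b
17) 9854.015ms=45/2b +656.934ms=3/2b
Σ=24b of 24 (137bpm 6/8) — PASS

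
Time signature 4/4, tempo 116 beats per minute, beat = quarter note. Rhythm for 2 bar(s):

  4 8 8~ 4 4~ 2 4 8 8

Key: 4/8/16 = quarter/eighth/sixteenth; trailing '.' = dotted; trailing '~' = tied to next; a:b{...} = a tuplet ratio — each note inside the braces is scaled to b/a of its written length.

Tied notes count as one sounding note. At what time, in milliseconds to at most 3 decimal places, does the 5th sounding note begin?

note 5 onset = 6b = 3103.448ms

1. 0.0ms @ 0 + 517.241ms (1)
2. 517.241ms @ 1 + 258.621ms (1/2)
3. 775.862ms @ 3/2 + 775.862ms (3/2)
4. 1551.724ms @ 3 + 1551.724ms (3)
5. 3103.448ms @ 6 + 517.241ms (1)
6. 3620.69ms @ 7 + 258.621ms (1/2)
7. 3879.31ms @ 15/2 + 258.621ms (1/2)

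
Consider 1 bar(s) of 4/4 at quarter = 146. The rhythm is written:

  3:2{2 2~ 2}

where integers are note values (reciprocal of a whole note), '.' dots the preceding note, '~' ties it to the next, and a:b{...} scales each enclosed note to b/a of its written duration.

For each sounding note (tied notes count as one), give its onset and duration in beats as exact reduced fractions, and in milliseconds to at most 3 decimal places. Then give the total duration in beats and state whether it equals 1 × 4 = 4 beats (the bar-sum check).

1) 0.0ms=0b +547.945ms=4/3b
2) 547.945ms=4/3b +1095.89ms=8/3b
Σ=4b of 4 (146bpm 4/4) — PASS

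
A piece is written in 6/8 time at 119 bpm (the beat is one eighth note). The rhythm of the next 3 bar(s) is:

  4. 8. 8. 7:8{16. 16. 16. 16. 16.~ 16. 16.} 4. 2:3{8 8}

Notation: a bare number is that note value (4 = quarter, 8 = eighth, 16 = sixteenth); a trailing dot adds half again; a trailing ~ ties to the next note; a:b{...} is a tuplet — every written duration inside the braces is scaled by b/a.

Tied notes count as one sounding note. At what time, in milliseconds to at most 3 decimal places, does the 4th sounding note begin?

note 4 onset = 6b = 3025.21ms

1. 0.0ms @ 0 + 1512.605ms (3)
2. 1512.605ms @ 3 + 756.303ms (3/2)
3. 2268.908ms @ 9/2 + 756.303ms (3/2)
4. 3025.21ms @ 6 + 432.173ms (6/7)
5. 3457.383ms @ 48/7 + 432.173ms (6/7)
6. 3889.556ms @ 54/7 + 432.173ms (6/7)
7. 4321.729ms @ 60/7 + 432.173ms (6/7)
8. 4753.902ms @ 66/7 + 864.346ms (12/7)
9. 5618.247ms @ 78/7 + 432.173ms (6/7)
10. 6050.42ms @ 12 + 1512.605ms (3)
11. 7563.025ms @ 15 + 756.303ms (3/2)
12. 8319.328ms @ 33/2 + 756.303ms (3/2)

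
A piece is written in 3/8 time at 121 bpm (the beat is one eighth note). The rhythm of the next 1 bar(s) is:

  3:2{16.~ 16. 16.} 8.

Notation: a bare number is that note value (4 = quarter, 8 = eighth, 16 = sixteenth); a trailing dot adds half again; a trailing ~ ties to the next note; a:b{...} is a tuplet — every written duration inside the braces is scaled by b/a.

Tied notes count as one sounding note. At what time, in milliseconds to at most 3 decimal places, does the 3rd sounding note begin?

1. 0.0ms @ 0 + 495.868ms (1)
2. 495.868ms @ 1 + 247.934ms (1/2)
3. 743.802ms @ 3/2 + 743.802ms (3/2)

note 3 onset = 3/2b = 743.802ms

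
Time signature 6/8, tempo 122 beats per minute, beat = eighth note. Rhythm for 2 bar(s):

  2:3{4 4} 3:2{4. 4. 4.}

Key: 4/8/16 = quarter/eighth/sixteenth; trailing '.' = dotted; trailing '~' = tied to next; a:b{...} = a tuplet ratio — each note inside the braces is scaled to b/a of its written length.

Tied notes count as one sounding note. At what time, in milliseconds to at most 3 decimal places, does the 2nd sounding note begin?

note 2 onset = 3b = 1475.41ms

1. 0.0ms @ 0 + 1475.41ms (3)
2. 1475.41ms @ 3 + 1475.41ms (3)
3. 2950.82ms @ 6 + 983.607ms (2)
4. 3934.426ms @ 8 + 983.607ms (2)
5. 4918.033ms @ 10 + 983.607ms (2)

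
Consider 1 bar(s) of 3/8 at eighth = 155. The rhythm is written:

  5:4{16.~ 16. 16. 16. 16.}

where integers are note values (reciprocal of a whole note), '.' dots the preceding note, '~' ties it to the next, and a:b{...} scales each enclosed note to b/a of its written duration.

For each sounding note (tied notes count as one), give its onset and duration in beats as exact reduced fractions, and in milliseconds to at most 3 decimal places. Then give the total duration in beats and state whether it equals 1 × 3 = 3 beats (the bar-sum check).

1) 0.0ms=0b +464.516ms=6/5b
2) 464.516ms=6/5b +232.258ms=3/5b
3) 696.774ms=9/5b +232.258ms=3/5b
4) 929.032ms=12/5b +232.258ms=3/5b
Σ=3b of 3 (155bpm 3/8) — PASS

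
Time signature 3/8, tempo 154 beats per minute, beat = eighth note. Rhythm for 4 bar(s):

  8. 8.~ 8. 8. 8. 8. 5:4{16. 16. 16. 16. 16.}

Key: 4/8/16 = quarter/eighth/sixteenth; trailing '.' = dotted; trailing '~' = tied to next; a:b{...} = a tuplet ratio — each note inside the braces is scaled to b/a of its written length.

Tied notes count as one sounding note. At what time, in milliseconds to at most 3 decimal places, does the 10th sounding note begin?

1. 0.0ms @ 0 + 584.416ms (3/2)
2. 584.416ms @ 3/2 + 1168.831ms (3)
3. 1753.247ms @ 9/2 + 584.416ms (3/2)
4. 2337.662ms @ 6 + 584.416ms (3/2)
5. 2922.078ms @ 15/2 + 584.416ms (3/2)
6. 3506.494ms @ 9 + 233.766ms (3/5)
7. 3740.26ms @ 48/5 + 233.766ms (3/5)
8. 3974.026ms @ 51/5 + 233.766ms (3/5)
9. 4207.792ms @ 54/5 + 233.766ms (3/5)
10. 4441.558ms @ 57/5 + 233.766ms (3/5)

note 10 onset = 57/5b = 4441.558ms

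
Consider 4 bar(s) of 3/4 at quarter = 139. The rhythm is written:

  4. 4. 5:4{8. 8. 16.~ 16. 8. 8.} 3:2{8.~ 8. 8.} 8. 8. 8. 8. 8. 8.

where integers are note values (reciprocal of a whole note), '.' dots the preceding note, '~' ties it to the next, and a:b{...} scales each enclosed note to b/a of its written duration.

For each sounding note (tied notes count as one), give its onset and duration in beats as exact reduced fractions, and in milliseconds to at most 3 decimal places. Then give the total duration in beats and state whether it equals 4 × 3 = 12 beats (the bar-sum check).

1) 0.0ms=0b +647.482ms=3/2b
2) 647.482ms=3/2b +647.482ms=3/2b
3) 1294.964ms=3b +258.993ms=3/5b
4) 1553.957ms=18/5b +258.993ms=3/5b
5) 1812.95ms=21/5b +258.993ms=3/5b
6) 2071.942ms=24/5b +258.993ms=3/5b
7) 2330.935ms=27/5b +258.993ms=3/5b
8) 2589.928ms=6b +431.655ms=1b
9) 3021.583ms=7b +215.827ms=1/2b
10) 3237.41ms=15/2b +323.741ms=3/4b
11) 3561.151ms=33/4b +323.741ms=3/4b
12) 3884.892ms=9b +323.741ms=3/4b
13) 4208.633ms=39/4b +323.741ms=3/4b
14) 4532.374ms=21/2b +323.741ms=3/4b
15) 4856.115ms=45/4b +323.741ms=3/4b
Σ=12b of 12 (139bpm 3/4) — PASS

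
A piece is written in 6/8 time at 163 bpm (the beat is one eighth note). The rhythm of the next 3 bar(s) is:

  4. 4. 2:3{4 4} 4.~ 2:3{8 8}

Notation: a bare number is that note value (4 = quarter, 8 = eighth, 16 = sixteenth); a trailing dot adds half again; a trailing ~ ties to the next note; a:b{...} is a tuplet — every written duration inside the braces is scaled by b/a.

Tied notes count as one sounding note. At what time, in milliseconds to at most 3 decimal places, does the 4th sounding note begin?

note 4 onset = 9b = 3312.883ms

1. 0.0ms @ 0 + 1104.294ms (3)
2. 1104.294ms @ 3 + 1104.294ms (3)
3. 2208.589ms @ 6 + 1104.294ms (3)
4. 3312.883ms @ 9 + 1104.294ms (3)
5. 4417.178ms @ 12 + 1656.442ms (9/2)
6. 6073.62ms @ 33/2 + 552.147ms (3/2)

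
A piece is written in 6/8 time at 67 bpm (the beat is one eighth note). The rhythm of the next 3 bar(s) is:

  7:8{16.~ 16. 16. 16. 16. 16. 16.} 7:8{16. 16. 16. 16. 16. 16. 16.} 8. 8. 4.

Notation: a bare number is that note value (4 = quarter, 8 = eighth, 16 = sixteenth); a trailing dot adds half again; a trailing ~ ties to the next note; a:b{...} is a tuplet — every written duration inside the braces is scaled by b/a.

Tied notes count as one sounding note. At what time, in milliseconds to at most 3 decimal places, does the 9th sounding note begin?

1. 0.0ms @ 0 + 1535.181ms (12/7)
2. 1535.181ms @ 12/7 + 767.591ms (6/7)
3. 2302.772ms @ 18/7 + 767.591ms (6/7)
4. 3070.362ms @ 24/7 + 767.591ms (6/7)
5. 3837.953ms @ 30/7 + 767.591ms (6/7)
6. 4605.544ms @ 36/7 + 767.591ms (6/7)
7. 5373.134ms @ 6 + 767.591ms (6/7)
8. 6140.725ms @ 48/7 + 767.591ms (6/7)
9. 6908.316ms @ 54/7 + 767.591ms (6/7)
10. 7675.906ms @ 60/7 + 767.591ms (6/7)
11. 8443.497ms @ 66/7 + 767.591ms (6/7)
12. 9211.087ms @ 72/7 + 767.591ms (6/7)
13. 9978.678ms @ 78/7 + 767.591ms (6/7)
14. 10746.269ms @ 12 + 1343.284ms (3/2)
15. 12089.552ms @ 27/2 + 1343.284ms (3/2)
16. 13432.836ms @ 15 + 2686.567ms (3)

note 9 onset = 54/7b = 6908.316ms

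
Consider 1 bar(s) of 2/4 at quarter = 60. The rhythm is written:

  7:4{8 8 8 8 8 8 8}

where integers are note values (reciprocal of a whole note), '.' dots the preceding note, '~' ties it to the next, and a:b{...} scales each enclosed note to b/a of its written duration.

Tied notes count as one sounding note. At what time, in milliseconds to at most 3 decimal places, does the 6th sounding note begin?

note 6 onset = 10/7b = 1428.571ms

1. 0.0ms @ 0 + 285.714ms (2/7)
2. 285.714ms @ 2/7 + 285.714ms (2/7)
3. 571.429ms @ 4/7 + 285.714ms (2/7)
4. 857.143ms @ 6/7 + 285.714ms (2/7)
5. 1142.857ms @ 8/7 + 285.714ms (2/7)
6. 1428.571ms @ 10/7 + 285.714ms (2/7)
7. 1714.286ms @ 12/7 + 285.714ms (2/7)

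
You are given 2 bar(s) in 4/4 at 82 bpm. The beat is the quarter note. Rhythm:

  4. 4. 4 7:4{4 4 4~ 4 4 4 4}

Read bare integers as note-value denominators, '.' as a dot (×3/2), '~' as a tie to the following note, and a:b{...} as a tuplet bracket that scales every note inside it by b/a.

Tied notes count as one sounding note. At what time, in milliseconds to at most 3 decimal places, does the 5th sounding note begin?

note 5 onset = 32/7b = 3344.948ms

1. 0.0ms @ 0 + 1097.561ms (3/2)
2. 1097.561ms @ 3/2 + 1097.561ms (3/2)
3. 2195.122ms @ 3 + 731.707ms (1)
4. 2926.829ms @ 4 + 418.118ms (4/7)
5. 3344.948ms @ 32/7 + 418.118ms (4/7)
6. 3763.066ms @ 36/7 + 836.237ms (8/7)
7. 4599.303ms @ 44/7 + 418.118ms (4/7)
8. 5017.422ms @ 48/7 + 418.118ms (4/7)
9. 5435.54ms @ 52/7 + 418.118ms (4/7)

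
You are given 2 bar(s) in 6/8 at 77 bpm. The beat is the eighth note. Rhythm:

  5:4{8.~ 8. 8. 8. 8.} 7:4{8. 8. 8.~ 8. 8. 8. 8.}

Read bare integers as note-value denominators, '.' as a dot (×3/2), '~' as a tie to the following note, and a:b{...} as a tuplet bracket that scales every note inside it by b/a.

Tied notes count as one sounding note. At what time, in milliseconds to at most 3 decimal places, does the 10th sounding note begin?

note 10 onset = 78/7b = 8682.746ms

1. 0.0ms @ 0 + 1870.13ms (12/5)
2. 1870.13ms @ 12/5 + 935.065ms (6/5)
3. 2805.195ms @ 18/5 + 935.065ms (6/5)
4. 3740.26ms @ 24/5 + 935.065ms (6/5)
5. 4675.325ms @ 6 + 667.904ms (6/7)
6. 5343.228ms @ 48/7 + 667.904ms (6/7)
7. 6011.132ms @ 54/7 + 1335.807ms (12/7)
8. 7346.939ms @ 66/7 + 667.904ms (6/7)
9. 8014.842ms @ 72/7 + 667.904ms (6/7)
10. 8682.746ms @ 78/7 + 667.904ms (6/7)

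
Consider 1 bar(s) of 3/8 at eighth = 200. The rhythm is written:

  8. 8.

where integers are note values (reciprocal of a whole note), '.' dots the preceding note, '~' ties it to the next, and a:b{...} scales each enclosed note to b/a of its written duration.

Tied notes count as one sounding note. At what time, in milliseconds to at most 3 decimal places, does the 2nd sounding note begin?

note 2 onset = 3/2b = 450.0ms

1. 0.0ms @ 0 + 450.0ms (3/2)
2. 450.0ms @ 3/2 + 450.0ms (3/2)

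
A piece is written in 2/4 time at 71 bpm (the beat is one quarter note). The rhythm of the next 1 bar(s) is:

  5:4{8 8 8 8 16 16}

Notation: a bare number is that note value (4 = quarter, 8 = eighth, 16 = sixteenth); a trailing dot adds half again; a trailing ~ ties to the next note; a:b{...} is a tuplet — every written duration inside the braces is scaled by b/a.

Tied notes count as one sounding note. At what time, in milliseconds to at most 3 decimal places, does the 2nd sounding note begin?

1. 0.0ms @ 0 + 338.028ms (2/5)
2. 338.028ms @ 2/5 + 338.028ms (2/5)
3. 676.056ms @ 4/5 + 338.028ms (2/5)
4. 1014.085ms @ 6/5 + 338.028ms (2/5)
5. 1352.113ms @ 8/5 + 169.014ms (1/5)
6. 1521.127ms @ 9/5 + 169.014ms (1/5)

note 2 onset = 2/5b = 338.028ms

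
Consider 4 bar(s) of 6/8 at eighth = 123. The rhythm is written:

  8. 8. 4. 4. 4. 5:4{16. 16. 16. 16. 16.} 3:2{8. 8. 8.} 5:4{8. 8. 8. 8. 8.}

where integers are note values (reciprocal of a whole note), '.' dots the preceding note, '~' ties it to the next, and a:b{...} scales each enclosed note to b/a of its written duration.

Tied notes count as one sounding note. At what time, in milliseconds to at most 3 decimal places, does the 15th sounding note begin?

note 15 onset = 96/5b = 9365.854ms

1. 0.0ms @ 0 + 731.707ms (3/2)
2. 731.707ms @ 3/2 + 731.707ms (3/2)
3. 1463.415ms @ 3 + 1463.415ms (3)
4. 2926.829ms @ 6 + 1463.415ms (3)
5. 4390.244ms @ 9 + 1463.415ms (3)
6. 5853.659ms @ 12 + 292.683ms (3/5)
7. 6146.341ms @ 63/5 + 292.683ms (3/5)
8. 6439.024ms @ 66/5 + 292.683ms (3/5)
9. 6731.707ms @ 69/5 + 292.683ms (3/5)
10. 7024.39ms @ 72/5 + 292.683ms (3/5)
11. 7317.073ms @ 15 + 487.805ms (1)
12. 7804.878ms @ 16 + 487.805ms (1)
13. 8292.683ms @ 17 + 487.805ms (1)
14. 8780.488ms @ 18 + 585.366ms (6/5)
15. 9365.854ms @ 96/5 + 585.366ms (6/5)
16. 9951.22ms @ 102/5 + 585.366ms (6/5)
17. 10536.585ms @ 108/5 + 585.366ms (6/5)
18. 11121.951ms @ 114/5 + 585.366ms (6/5)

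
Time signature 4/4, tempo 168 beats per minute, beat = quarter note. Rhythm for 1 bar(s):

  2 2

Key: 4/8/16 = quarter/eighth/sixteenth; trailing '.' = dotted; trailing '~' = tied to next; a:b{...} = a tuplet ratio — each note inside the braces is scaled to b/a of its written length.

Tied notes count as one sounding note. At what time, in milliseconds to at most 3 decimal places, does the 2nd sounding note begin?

note 2 onset = 2b = 714.286ms

1. 0.0ms @ 0 + 714.286ms (2)
2. 714.286ms @ 2 + 714.286ms (2)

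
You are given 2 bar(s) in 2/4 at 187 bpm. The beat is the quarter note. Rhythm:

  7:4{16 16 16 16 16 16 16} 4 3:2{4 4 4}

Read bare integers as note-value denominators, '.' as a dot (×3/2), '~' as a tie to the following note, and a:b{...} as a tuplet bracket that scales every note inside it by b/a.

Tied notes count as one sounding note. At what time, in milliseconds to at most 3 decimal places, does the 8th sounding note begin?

1. 0.0ms @ 0 + 45.837ms (1/7)
2. 45.837ms @ 1/7 + 45.837ms (1/7)
3. 91.673ms @ 2/7 + 45.837ms (1/7)
4. 137.51ms @ 3/7 + 45.837ms (1/7)
5. 183.346ms @ 4/7 + 45.837ms (1/7)
6. 229.183ms @ 5/7 + 45.837ms (1/7)
7. 275.019ms @ 6/7 + 45.837ms (1/7)
8. 320.856ms @ 1 + 320.856ms (1)
9. 641.711ms @ 2 + 213.904ms (2/3)
10. 855.615ms @ 8/3 + 213.904ms (2/3)
11. 1069.519ms @ 10/3 + 213.904ms (2/3)

note 8 onset = 1b = 320.856ms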